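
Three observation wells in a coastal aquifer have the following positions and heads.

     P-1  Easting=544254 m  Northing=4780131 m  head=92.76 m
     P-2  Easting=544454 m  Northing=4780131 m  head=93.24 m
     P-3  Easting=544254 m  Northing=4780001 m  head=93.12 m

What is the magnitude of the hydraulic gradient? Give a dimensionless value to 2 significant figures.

0.0037

∂h/∂x = (93.24 − 92.76) / (544454 − 544254) = +0.002400
∂h/∂y = (93.12 − 92.76) / (4780001 − 4780131) = -0.002769
|∇h| = √(0.002400² + -0.002769²) = 0.003664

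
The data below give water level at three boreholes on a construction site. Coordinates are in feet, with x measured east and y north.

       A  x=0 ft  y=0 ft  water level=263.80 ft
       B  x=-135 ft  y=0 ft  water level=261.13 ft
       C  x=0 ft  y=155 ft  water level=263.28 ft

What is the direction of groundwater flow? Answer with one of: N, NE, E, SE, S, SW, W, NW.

W

∂h/∂x = (261.13 − 263.80) / (-135 − 0) = +0.01978
∂h/∂y = (263.28 − 263.80) / (155 − 0) = -0.003355
Flow = −∇h = (-0.01978 east, +0.003355 north), which points west.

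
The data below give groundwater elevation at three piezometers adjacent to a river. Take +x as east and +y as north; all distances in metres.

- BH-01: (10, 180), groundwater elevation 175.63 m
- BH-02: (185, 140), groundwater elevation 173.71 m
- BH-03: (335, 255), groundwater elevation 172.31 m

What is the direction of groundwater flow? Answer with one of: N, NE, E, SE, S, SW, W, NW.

E

Differences from BH-01: to BH-02 (Δx, Δy, Δh) = (175, -40, -1.92); to BH-03 = (325, 75, -3.32).
Solve a·Δx + b·Δy = Δh: det = 175·75 − 325·(-40) = 26125.
∂h/∂x = [(-1.92)·75 − (-3.32)·(-40)] / 26125 = -0.01060
∂h/∂y = [175·(-3.32) − 325·(-1.92)] / 26125 = +0.001646
Flow = −∇h = (+0.01060 east, -0.001646 north), which points east.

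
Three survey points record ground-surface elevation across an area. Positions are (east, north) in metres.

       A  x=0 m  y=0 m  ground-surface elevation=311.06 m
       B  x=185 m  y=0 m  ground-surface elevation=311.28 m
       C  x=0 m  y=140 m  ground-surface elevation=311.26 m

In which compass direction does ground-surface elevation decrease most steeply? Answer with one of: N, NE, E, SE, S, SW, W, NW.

SW

∂z/∂x = (311.28 − 311.06) / (185 − 0) = +0.001189
∂z/∂y = (311.26 − 311.06) / (140 − 0) = +0.001429
Steepest decrease is along −∇f = (-0.001189 E, -0.001429 N) → southwest.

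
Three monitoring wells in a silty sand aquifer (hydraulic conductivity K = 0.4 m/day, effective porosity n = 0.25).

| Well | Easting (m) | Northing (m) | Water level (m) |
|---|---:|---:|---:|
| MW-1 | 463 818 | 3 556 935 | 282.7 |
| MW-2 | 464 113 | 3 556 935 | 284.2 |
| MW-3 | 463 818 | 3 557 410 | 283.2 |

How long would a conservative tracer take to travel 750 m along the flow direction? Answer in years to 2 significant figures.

250 years

∂h/∂x = (284.2 − 282.7) / (464113 − 463818) = +0.005085
∂h/∂y = (283.2 − 282.7) / (3557410 − 3556935) = +0.001053
|∇h| = √(0.005085² + 0.001053²) = 0.005193
Seepage velocity v = K·i/n = 0.4 × 0.005193 / 0.25 = 0.008309 m/day.
t = 750 / 0.008309 = 9.026e+04 days = 247 years.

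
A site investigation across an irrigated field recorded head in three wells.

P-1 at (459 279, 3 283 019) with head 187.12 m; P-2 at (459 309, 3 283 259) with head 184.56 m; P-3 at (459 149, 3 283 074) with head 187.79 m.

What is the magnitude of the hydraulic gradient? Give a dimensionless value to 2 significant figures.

With h = a·x + b·y + c and P-1 as origin, the differences give:
  30·a + 240·b = -2.56
  (-130)·a + 55·b = +0.67
Eliminate b (×55 and ×240, subtract): 32850·a = -301.600 → a = ∂h/∂x = -0.009181
Back-substitute: b = ∂h/∂y = -0.009519.
|∇h| = √(-0.009181² + -0.009519²) = 0.01323

0.013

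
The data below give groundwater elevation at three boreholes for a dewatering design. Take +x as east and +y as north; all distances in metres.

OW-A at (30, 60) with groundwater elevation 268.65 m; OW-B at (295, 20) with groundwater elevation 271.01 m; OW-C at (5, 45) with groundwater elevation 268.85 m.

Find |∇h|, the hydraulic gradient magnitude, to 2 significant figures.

0.023

Differences from OW-A: to OW-B (Δx, Δy, Δh) = (265, -40, +2.36); to OW-C = (-25, -15, +0.20).
Determinant of the coordinate differences = 265·(-15) − (-25)·(-40) = -4975.
∂h/∂x = [(+2.36)·(-15) − (+0.20)·(-40)] / -4975 = +0.005508
∂h/∂y = [265·(+0.20) − (-25)·(+2.36)] / -4975 = -0.02251
|∇h| = √(0.005508² + -0.02251²) = 0.02317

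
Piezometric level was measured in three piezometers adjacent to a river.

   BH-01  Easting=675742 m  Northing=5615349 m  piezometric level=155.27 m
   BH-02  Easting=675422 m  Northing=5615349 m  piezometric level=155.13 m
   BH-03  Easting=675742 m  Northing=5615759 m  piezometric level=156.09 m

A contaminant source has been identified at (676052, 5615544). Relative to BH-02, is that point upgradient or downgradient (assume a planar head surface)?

∂h/∂x = (155.13 − 155.27) / (675422 − 675742) = +0.0004375
∂h/∂y = (156.09 − 155.27) / (5615759 − 5615349) = +0.002000
Head at (676052, 5615544) = 155.27 + (+0.0004375)·(310) + (+0.002000)·(195) = 155.80 m.
That is higher than the 155.13 m at BH-02, so the point is upgradient.

upgradient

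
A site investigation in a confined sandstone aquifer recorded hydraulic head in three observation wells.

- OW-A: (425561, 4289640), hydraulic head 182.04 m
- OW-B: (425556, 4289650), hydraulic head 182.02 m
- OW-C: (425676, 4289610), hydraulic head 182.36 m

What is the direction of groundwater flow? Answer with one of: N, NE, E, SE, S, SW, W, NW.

W

Differences from OW-A: to OW-B (Δx, Δy, Δh) = (-5, 10, -0.02); to OW-C = (115, -30, +0.32).
Solve a·Δx + b·Δy = Δh: det = (-5)·(-30) − 115·10 = -1000.
∂h/∂x = [(-0.02)·(-30) − (+0.32)·10] / -1000 = +0.002600
∂h/∂y = [(-5)·(+0.32) − 115·(-0.02)] / -1000 = -0.0007000
Flow = −∇h = (-0.002600 east, +0.0007000 north), which points west.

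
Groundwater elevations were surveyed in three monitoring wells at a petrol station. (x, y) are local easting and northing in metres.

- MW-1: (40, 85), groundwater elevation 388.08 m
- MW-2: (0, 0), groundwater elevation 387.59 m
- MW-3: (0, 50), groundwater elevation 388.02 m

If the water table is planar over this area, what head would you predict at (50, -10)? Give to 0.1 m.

387.2 m

Differences from MW-1: to MW-2 (Δx, Δy, Δh) = (-40, -85, -0.49); to MW-3 = (-40, -35, -0.06).
Solve a·Δx + b·Δy = Δh: det = (-40)·(-35) − (-40)·(-85) = -2000.
∂h/∂x = [(-0.49)·(-35) − (-0.06)·(-85)] / -2000 = -0.006025
∂h/∂y = [(-40)·(-0.06) − (-40)·(-0.49)] / -2000 = +0.008600
h(50, -10) = 388.08 + (-0.006025)·(10) + (+0.008600)·(-95) = 388.08 -0.060 -0.817 = 387.203 m.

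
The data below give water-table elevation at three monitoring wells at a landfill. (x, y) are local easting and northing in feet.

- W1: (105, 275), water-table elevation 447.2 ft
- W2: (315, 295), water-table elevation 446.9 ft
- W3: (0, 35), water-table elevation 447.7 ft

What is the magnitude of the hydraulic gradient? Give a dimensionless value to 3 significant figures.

0.00199

Taking W1 as reference: W2−W1 = (210, 20, -0.3); W3−W1 = (-105, -240, +0.5).
Determinant of the coordinate differences = 210·(-240) − (-105)·20 = -48300.
∂h/∂x = [(-0.3)·(-240) − (+0.5)·20] / -48300 = -0.001284
∂h/∂y = [210·(+0.5) − (-105)·(-0.3)] / -48300 = -0.001522
|∇h| = √(-0.001284² + -0.001522²) = 0.001991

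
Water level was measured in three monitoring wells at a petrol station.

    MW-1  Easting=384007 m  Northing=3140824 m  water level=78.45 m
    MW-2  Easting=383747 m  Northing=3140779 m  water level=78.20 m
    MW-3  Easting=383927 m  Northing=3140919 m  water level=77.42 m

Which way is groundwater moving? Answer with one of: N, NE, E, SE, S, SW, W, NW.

With h = a·x + b·y + c and MW-1 as origin, the differences give:
  (-260)·a + (-45)·b = -0.25
  (-80)·a + 95·b = -1.03
Eliminate b (×95 and ×(-45), subtract): -28300·a = -70.100 → a = ∂h/∂x = +0.002477
Back-substitute: b = ∂h/∂y = -0.008756.
Flow = −∇h = (-0.002477 east, +0.008756 north), which points north.

N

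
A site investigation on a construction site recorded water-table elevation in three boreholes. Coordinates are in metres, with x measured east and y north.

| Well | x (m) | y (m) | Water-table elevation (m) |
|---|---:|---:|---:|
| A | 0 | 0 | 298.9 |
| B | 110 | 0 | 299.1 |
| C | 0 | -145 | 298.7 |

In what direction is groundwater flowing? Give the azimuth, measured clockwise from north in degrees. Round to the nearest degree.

233°

∂h/∂x = (299.1 − 298.9) / (110 − 0) = +0.001818
∂h/∂y = (298.7 − 298.9) / (-145 − 0) = +0.001379
Flow direction (−∇h) has components (-0.001818 E, -0.001379 N).
Azimuth = atan2(E, N) = atan2(-0.001818, -0.001379) = 232.8° ≈ 233°.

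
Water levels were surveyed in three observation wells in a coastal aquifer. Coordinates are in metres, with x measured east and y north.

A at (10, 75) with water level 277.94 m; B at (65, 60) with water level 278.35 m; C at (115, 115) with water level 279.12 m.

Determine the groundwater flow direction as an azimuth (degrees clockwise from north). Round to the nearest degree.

Differences from A: to B (Δx, Δy, Δh) = (55, -15, +0.41); to C = (105, 40, +1.18).
Determinant of the coordinate differences = 55·40 − 105·(-15) = 3775.
∂h/∂x = [(+0.41)·40 − (+1.18)·(-15)] / 3775 = +0.009033
∂h/∂y = [55·(+1.18) − 105·(+0.41)] / 3775 = +0.005788
Flow direction (−∇h) has components (-0.009033 E, -0.005788 N).
Azimuth = atan2(E, N) = atan2(-0.009033, -0.005788) = 237.3° ≈ 237°.

237°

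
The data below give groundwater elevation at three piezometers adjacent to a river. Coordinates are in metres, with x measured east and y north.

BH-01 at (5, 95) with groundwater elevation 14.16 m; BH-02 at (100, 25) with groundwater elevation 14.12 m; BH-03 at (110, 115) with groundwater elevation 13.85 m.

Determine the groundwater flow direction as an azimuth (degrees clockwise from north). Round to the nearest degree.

Differences from BH-01: to BH-02 (Δx, Δy, Δh) = (95, -70, -0.04); to BH-03 = (105, 20, -0.31).
Solve a·Δx + b·Δy = Δh: det = 95·20 − 105·(-70) = 9250.
∂h/∂x = [(-0.04)·20 − (-0.31)·(-70)] / 9250 = -0.002432
∂h/∂y = [95·(-0.31) − 105·(-0.04)] / 9250 = -0.002730
Flow direction (−∇h) has components (+0.002432 E, +0.002730 N).
Azimuth = atan2(E, N) = atan2(+0.002432, +0.002730) = 41.7° ≈ 042°.

042°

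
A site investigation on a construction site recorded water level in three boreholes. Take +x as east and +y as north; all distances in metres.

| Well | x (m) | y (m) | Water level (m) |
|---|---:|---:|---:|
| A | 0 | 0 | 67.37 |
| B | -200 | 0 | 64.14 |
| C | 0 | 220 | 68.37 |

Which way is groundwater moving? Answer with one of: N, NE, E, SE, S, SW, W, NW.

W

∂h/∂x = (64.14 − 67.37) / (-200 − 0) = +0.01615
∂h/∂y = (68.37 − 67.37) / (220 − 0) = +0.004545
Flow = −∇h = (-0.01615 east, -0.004545 north), which points west.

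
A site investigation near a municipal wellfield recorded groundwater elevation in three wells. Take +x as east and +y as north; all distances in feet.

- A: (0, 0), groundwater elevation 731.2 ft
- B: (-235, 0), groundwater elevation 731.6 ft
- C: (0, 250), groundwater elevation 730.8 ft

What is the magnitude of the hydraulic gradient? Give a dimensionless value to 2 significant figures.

0.0023

∂h/∂x = (731.6 − 731.2) / (-235 − 0) = -0.001702
∂h/∂y = (730.8 − 731.2) / (250 − 0) = -0.001600
|∇h| = √(-0.001702² + -0.001600²) = 0.002336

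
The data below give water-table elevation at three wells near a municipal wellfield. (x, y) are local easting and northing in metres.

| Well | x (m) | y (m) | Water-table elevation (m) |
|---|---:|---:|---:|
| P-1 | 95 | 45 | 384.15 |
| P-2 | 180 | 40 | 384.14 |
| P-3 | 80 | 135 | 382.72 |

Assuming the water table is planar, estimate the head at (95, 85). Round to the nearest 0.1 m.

383.5 m

Differences from P-1: to P-2 (Δx, Δy, Δh) = (85, -5, -0.01); to P-3 = (-15, 90, -1.43).
Solve a·Δx + b·Δy = Δh: det = 85·90 − (-15)·(-5) = 7575.
∂h/∂x = [(-0.01)·90 − (-1.43)·(-5)] / 7575 = -0.001063
∂h/∂y = [85·(-1.43) − (-15)·(-0.01)] / 7575 = -0.01607
h(95, 85) = 384.15 + (-0.001063)·(0) + (-0.01607)·(40) = 384.15 -0.000 -0.643 = 383.507 m.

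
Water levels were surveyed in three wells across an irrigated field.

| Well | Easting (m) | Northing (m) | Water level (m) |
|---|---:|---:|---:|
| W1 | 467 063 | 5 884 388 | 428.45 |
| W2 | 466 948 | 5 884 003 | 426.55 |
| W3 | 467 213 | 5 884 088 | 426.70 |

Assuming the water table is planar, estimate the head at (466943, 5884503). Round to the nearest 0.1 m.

429.2 m

Differences from W1: to W2 (Δx, Δy, Δh) = (-115, -385, -1.90); to W3 = (150, -300, -1.75).
Determinant of the coordinate differences = (-115)·(-300) − 150·(-385) = 92250.
∂h/∂x = [(-1.90)·(-300) − (-1.75)·(-385)] / 92250 = -0.001125
∂h/∂y = [(-115)·(-1.75) − 150·(-1.90)] / 92250 = +0.005271
h(466943, 5884503) = 428.45 + (-0.001125)·(-120) + (+0.005271)·(115) = 428.45 +0.135 +0.606 = 429.191 m.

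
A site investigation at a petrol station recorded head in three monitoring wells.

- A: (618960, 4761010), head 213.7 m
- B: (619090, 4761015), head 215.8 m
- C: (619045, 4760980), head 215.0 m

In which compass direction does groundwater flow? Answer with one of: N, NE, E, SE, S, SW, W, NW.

With h = a·x + b·y + c and A as origin, the differences give:
  130·a + 5·b = +2.1
  85·a + (-30)·b = +1.3
Eliminate b (×(-30) and ×5, subtract): -4325·a = -69.50 → a = ∂h/∂x = +0.01607
Back-substitute: b = ∂h/∂y = +0.002197.
Flow = −∇h = (-0.01607 east, -0.002197 north), which points west.

W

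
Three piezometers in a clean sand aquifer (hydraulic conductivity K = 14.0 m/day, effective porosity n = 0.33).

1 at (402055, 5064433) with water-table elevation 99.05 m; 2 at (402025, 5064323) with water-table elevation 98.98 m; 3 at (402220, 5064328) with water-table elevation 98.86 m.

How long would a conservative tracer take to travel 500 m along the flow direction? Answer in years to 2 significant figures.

With h = a·x + b·y + c and 1 as origin, the differences give:
  (-30)·a + (-110)·b = -0.07
  165·a + (-105)·b = -0.19
Eliminate b (×(-105) and ×(-110), subtract): 21300·a = -13.550 → a = ∂h/∂x = -0.0006362
Back-substitute: b = ∂h/∂y = +0.0008099.
|∇h| = √(-0.0006362² + 0.0008099²) = 0.00103
Seepage velocity v = K·i/n = 14.0 × 0.00103 / 0.33 = 0.0437 m/day.
t = 500 / 0.0437 = 1.144e+04 days = 31.3 years.

31 years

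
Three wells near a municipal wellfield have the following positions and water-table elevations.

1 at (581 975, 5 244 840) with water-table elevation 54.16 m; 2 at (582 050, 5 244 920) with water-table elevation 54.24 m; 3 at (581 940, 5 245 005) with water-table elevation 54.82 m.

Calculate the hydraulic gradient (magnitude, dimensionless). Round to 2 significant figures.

0.0043

With h = a·x + b·y + c and 1 as origin, the differences give:
  75·a + 80·b = +0.08
  (-35)·a + 165·b = +0.66
Eliminate b (×165 and ×80, subtract): 15175·a = -39.600 → a = ∂h/∂x = -0.002610
Back-substitute: b = ∂h/∂y = +0.003446.
|∇h| = √(-0.002610² + 0.003446²) = 0.004323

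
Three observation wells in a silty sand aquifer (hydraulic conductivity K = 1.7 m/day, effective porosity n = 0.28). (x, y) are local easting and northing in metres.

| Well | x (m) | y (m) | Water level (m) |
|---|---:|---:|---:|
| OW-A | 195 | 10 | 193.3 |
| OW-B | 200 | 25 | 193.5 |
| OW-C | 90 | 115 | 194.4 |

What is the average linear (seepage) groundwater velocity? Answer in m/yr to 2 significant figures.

With h = a·x + b·y + c and OW-A as origin, the differences give:
  5·a + 15·b = +0.2
  (-105)·a + 105·b = +1.1
Eliminate b (×105 and ×15, subtract): 2100·a = 4.50 → a = ∂h/∂x = +0.002143
Back-substitute: b = ∂h/∂y = +0.01262.
|∇h| = √(0.002143² + 0.01262²) = 0.0128
Seepage velocity v = K·i/n = 1.7 × 0.0128 / 0.28 = 0.07771 m/day = 28.38 m/yr.

28 m/yr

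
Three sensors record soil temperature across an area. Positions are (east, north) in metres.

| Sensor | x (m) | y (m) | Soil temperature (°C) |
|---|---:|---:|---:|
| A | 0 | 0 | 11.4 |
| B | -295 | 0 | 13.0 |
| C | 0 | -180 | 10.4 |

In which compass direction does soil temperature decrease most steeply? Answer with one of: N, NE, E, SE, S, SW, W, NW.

SE

∂T/∂x = (13.0 − 11.4) / (-295 − 0) = -0.005424
∂T/∂y = (10.4 − 11.4) / (-180 − 0) = +0.005556
Steepest decrease is along −∇f = (+0.005424 E, -0.005556 N) → southeast.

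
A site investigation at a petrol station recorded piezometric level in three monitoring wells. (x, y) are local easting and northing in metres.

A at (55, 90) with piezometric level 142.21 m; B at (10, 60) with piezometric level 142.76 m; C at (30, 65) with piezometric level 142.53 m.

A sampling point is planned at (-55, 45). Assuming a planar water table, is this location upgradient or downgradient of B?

upgradient

Taking A as reference: B−A = (-45, -30, +0.55); C−A = (-25, -25, +0.32).
Determinant of the coordinate differences = (-45)·(-25) − (-25)·(-30) = 375.
∂h/∂x = [(+0.55)·(-25) − (+0.32)·(-30)] / 375 = -0.01107
∂h/∂y = [(-45)·(+0.32) − (-25)·(+0.55)] / 375 = -0.001733
Head at (-55, 45) = 142.21 + (-0.01107)·(-110) + (-0.001733)·(-45) = 143.51 m.
That is higher than the 142.76 m at B, so the point is upgradient.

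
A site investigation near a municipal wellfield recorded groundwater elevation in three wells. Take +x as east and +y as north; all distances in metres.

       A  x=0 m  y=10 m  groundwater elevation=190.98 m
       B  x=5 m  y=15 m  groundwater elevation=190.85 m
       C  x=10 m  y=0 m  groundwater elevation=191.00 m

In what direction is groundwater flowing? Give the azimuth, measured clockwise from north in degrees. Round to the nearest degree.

041°

Differences from A: to B (Δx, Δy, Δh) = (5, 5, -0.13); to C = (10, -10, +0.02).
Solve a·Δx + b·Δy = Δh: det = 5·(-10) − 10·5 = -100.
∂h/∂x = [(-0.13)·(-10) − (+0.02)·5] / -100 = -0.01200
∂h/∂y = [5·(+0.02) − 10·(-0.13)] / -100 = -0.01400
Flow direction (−∇h) has components (+0.01200 E, +0.01400 N).
Azimuth = atan2(E, N) = atan2(+0.01200, +0.01400) = 40.6° ≈ 041°.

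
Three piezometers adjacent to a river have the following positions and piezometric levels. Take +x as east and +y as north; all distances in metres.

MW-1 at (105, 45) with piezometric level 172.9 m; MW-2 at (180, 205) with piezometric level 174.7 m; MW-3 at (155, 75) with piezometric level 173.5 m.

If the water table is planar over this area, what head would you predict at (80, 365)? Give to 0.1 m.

175.2 m

Three-point gradient (reference MW-1): Δ to MW-2 = (75, 160, +1.8), Δ to MW-3 = (50, 30, +0.6).
∂h/∂x = +0.007304, ∂h/∂y = +0.007826 (det = -5750).
h(80, 365) = 172.9 + (+0.007304)·(-25) + (+0.007826)·(320) = 172.9 -0.183 +2.504 = 175.222 m.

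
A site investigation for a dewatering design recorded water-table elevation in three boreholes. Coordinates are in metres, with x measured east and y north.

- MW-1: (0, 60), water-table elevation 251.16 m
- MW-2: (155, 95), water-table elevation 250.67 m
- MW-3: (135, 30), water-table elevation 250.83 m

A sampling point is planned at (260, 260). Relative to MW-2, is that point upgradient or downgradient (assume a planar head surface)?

With h = a·x + b·y + c and MW-1 as origin, the differences give:
  155·a + 35·b = -0.49
  135·a + (-30)·b = -0.33
Eliminate b (×(-30) and ×35, subtract): -9375·a = 26.250 → a = ∂h/∂x = -0.002800
Back-substitute: b = ∂h/∂y = -0.001600.
Head at (260, 260) = 251.16 + (-0.002800)·(260) + (-0.001600)·(200) = 250.11 m.
That is lower than the 250.67 m at MW-2, so the point is downgradient.

downgradient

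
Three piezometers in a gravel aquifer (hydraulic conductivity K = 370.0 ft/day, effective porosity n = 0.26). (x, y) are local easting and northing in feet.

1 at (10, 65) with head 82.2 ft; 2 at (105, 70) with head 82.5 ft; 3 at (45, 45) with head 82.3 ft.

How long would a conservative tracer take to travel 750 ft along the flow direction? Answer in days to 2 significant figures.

170 days

Taking 1 as reference: 2−1 = (95, 5, +0.3); 3−1 = (35, -20, +0.1).
Solve a·Δx + b·Δy = Δh: det = 95·(-20) − 35·5 = -2075.
∂h/∂x = [(+0.3)·(-20) − (+0.1)·5] / -2075 = +0.003133
∂h/∂y = [95·(+0.1) − 35·(+0.3)] / -2075 = +0.0004819
|∇h| = √(0.003133² + 0.0004819²) = 0.00317
Seepage velocity v = K·i/n = 370.0 × 0.00317 / 0.26 = 4.511 ft/day.
t = 750 / 4.511 = 166.3 days.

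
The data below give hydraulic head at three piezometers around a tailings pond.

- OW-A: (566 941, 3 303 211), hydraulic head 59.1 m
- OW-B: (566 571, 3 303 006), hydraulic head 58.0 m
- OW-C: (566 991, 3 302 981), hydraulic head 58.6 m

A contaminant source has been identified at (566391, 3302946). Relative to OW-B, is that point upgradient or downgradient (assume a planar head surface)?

downgradient

Taking OW-A as reference: OW-B−OW-A = (-370, -205, -1.1); OW-C−OW-A = (50, -230, -0.5).
Determinant of the coordinate differences = (-370)·(-230) − 50·(-205) = 95350.
∂h/∂x = [(-1.1)·(-230) − (-0.5)·(-205)] / 95350 = +0.001578
∂h/∂y = [(-370)·(-0.5) − 50·(-1.1)] / 95350 = +0.002517
Head at (566391, 3302946) = 59.1 + (+0.001578)·(-550) + (+0.002517)·(-265) = 57.56 m.
That is lower than the 58.0 m at OW-B, so the point is downgradient.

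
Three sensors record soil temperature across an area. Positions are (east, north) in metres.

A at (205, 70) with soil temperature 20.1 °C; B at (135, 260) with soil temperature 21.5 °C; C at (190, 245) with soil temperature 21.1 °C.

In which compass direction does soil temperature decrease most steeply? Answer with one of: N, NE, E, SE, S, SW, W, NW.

With T = a·x + b·y + c and A as origin, the differences give:
  (-70)·a + 190·b = +1.4
  (-15)·a + 175·b = +1.0
Eliminate b (×175 and ×190, subtract): -9400·a = 55.00 → a = ∂T/∂x = -0.005851
Back-substitute: b = ∂T/∂y = +0.005213.
Steepest decrease is along −∇f = (+0.005851 E, -0.005213 N) → southeast.

SE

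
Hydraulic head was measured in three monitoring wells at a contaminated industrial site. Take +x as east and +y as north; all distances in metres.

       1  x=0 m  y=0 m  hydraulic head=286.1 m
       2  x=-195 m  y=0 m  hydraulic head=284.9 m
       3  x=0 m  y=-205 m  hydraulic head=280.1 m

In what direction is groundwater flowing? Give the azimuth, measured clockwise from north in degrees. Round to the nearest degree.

∂h/∂x = (284.9 − 286.1) / (-195 − 0) = +0.006154
∂h/∂y = (280.1 − 286.1) / (-205 − 0) = +0.02927
Flow direction (−∇h) has components (-0.006154 E, -0.02927 N).
Azimuth = atan2(E, N) = atan2(-0.006154, -0.02927) = 191.9° ≈ 192°.

192°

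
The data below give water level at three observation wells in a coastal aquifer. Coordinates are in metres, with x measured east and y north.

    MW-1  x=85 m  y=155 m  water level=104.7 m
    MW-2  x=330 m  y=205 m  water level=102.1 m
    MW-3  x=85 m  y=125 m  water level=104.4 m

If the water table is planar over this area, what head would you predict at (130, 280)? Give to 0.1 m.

Differences from MW-1: to MW-2 (Δx, Δy, Δh) = (245, 50, -2.6); to MW-3 = (0, -30, -0.3).
Determinant of the coordinate differences = 245·(-30) − 0·50 = -7350.
∂h/∂x = [(-2.6)·(-30) − (-0.3)·50] / -7350 = -0.01265
∂h/∂y = [245·(-0.3) − 0·(-2.6)] / -7350 = +0.010000
h(130, 280) = 104.7 + (-0.01265)·(45) + (+0.010000)·(125) = 104.7 -0.569 +1.250 = 105.381 m.

105.4 m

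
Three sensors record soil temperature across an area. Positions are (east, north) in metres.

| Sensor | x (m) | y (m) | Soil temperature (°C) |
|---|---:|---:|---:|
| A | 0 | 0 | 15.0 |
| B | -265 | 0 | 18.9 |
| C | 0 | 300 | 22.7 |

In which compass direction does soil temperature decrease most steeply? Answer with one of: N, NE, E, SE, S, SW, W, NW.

∂T/∂x = (18.9 − 15.0) / (-265 − 0) = -0.01472
∂T/∂y = (22.7 − 15.0) / (300 − 0) = +0.02567
Steepest decrease is along −∇f = (+0.01472 E, -0.02567 N) → southeast.

SE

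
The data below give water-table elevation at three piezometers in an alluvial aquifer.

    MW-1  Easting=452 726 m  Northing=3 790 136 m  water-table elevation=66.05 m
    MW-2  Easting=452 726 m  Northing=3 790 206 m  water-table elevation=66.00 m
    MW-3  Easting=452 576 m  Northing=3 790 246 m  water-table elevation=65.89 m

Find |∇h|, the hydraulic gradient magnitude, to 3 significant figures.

0.000897

Three-point gradient (reference MW-1): Δ to MW-2 = (0, 70, -0.05), Δ to MW-3 = (-150, 110, -0.16).
∂h/∂x = +0.0005429, ∂h/∂y = -0.0007143 (det = 10500).
|∇h| = √(0.0005429² + -0.0007143²) = 0.0008972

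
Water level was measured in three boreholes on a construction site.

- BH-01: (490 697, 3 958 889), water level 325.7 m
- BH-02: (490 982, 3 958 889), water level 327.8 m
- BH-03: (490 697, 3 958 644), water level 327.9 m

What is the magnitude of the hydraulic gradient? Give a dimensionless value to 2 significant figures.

0.012

∂h/∂x = (327.8 − 325.7) / (490982 − 490697) = +0.007368
∂h/∂y = (327.9 − 325.7) / (3958644 − 3958889) = -0.008980
|∇h| = √(0.007368² + -0.008980²) = 0.01162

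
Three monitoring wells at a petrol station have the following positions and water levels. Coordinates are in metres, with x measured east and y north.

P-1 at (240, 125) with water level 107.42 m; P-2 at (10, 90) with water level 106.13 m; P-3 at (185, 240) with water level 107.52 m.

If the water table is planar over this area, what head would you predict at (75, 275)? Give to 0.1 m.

107.1 m

Differences from P-1: to P-2 (Δx, Δy, Δh) = (-230, -35, -1.29); to P-3 = (-55, 115, +0.10).
Determinant of the coordinate differences = (-230)·115 − (-55)·(-35) = -28375.
∂h/∂x = [(-1.29)·115 − (+0.10)·(-35)] / -28375 = +0.005105
∂h/∂y = [(-230)·(+0.10) − (-55)·(-1.29)] / -28375 = +0.003311
h(75, 275) = 107.42 + (+0.005105)·(-165) + (+0.003311)·(150) = 107.42 -0.842 +0.497 = 107.074 m.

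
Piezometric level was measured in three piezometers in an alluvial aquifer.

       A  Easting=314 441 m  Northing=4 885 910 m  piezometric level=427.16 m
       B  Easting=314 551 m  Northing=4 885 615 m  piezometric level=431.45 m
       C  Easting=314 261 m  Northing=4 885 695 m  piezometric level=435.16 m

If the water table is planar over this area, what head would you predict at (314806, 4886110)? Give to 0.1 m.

416.0 m

Three-point gradient (reference A): Δ to B = (110, -295, +4.29), Δ to C = (-180, -215, +8.00).
∂h/∂x = -0.01873, ∂h/∂y = -0.02153 (det = -76750).
h(314806, 4886110) = 427.16 + (-0.01873)·(365) + (-0.02153)·(200) = 427.16 -6.837 -4.305 = 416.018 m.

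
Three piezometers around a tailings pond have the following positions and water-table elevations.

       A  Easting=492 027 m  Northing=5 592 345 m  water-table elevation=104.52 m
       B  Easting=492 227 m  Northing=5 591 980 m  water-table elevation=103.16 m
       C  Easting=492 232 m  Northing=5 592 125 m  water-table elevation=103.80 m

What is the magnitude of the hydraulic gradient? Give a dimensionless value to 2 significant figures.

0.0045

Differences from A: to B (Δx, Δy, Δh) = (200, -365, -1.36); to C = (205, -220, -0.72).
Solve a·Δx + b·Δy = Δh: det = 200·(-220) − 205·(-365) = 30825.
∂h/∂x = [(-1.36)·(-220) − (-0.72)·(-365)] / 30825 = +0.001181
∂h/∂y = [200·(-0.72) − 205·(-1.36)] / 30825 = +0.004373
|∇h| = √(0.001181² + 0.004373²) = 0.00453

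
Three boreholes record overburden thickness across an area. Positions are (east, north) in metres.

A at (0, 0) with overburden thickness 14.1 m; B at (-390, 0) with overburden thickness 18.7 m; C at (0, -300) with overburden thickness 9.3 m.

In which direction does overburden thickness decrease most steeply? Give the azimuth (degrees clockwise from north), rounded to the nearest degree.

∂d/∂x = (18.7 − 14.1) / (-390 − 0) = -0.01179
∂d/∂y = (9.3 − 14.1) / (-300 − 0) = +0.01600
Steepest decrease is along −∇f: components (+0.01179 E, -0.01600 N).
Azimuth = atan2(+0.01179, -0.01600) = 143.6° ≈ 144°.

144°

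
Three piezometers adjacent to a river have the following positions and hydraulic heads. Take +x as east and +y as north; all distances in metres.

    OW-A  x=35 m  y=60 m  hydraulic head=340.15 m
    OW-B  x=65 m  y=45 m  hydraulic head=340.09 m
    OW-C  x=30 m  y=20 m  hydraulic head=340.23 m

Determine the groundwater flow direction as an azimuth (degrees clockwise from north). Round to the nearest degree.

With h = a·x + b·y + c and OW-A as origin, the differences give:
  30·a + (-15)·b = -0.06
  (-5)·a + (-40)·b = +0.08
Eliminate b (×(-40) and ×(-15), subtract): -1275·a = 3.600 → a = ∂h/∂x = -0.002824
Back-substitute: b = ∂h/∂y = -0.001647.
Flow direction (−∇h) has components (+0.002824 E, +0.001647 N).
Azimuth = atan2(E, N) = atan2(+0.002824, +0.001647) = 59.7° ≈ 060°.

060°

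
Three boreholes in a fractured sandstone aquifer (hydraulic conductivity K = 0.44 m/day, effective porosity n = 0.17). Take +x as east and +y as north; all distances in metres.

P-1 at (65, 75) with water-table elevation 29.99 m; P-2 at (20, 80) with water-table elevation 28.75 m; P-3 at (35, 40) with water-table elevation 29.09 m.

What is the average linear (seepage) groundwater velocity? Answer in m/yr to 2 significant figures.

Three-point gradient (reference P-1): Δ to P-2 = (-45, 5, -1.24), Δ to P-3 = (-30, -35, -0.90).
∂h/∂x = +0.02777, ∂h/∂y = +0.001913 (det = 1725).
|∇h| = √(0.02777² + 0.001913²) = 0.02784
Seepage velocity v = K·i/n = 0.44 × 0.02784 / 0.17 = 0.07206 m/day = 26.32 m/yr.

26 m/yr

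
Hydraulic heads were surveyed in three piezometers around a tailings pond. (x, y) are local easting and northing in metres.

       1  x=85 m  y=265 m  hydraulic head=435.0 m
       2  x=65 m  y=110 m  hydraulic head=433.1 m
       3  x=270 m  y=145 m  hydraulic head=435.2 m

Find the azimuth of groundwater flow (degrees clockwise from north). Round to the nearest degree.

With h = a·x + b·y + c and 1 as origin, the differences give:
  (-20)·a + (-155)·b = -1.9
  185·a + (-120)·b = +0.2
Eliminate b (×(-120) and ×(-155), subtract): 31075·a = 259.00 → a = ∂h/∂x = +0.008335
Back-substitute: b = ∂h/∂y = +0.01118.
Flow direction (−∇h) has components (-0.008335 E, -0.01118 N).
Azimuth = atan2(E, N) = atan2(-0.008335, -0.01118) = 216.7° ≈ 217°.

217°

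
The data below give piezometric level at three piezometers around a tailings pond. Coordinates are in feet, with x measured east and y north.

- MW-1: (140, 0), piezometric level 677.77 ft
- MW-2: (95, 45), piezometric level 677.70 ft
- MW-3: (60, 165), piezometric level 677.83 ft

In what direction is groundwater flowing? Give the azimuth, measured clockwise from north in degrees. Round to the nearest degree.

Differences from MW-1: to MW-2 (Δx, Δy, Δh) = (-45, 45, -0.07); to MW-3 = (-80, 165, +0.06).
Determinant of the coordinate differences = (-45)·165 − (-80)·45 = -3825.
∂h/∂x = [(-0.07)·165 − (+0.06)·45] / -3825 = +0.003725
∂h/∂y = [(-45)·(+0.06) − (-80)·(-0.07)] / -3825 = +0.002170
Flow direction (−∇h) has components (-0.003725 E, -0.002170 N).
Azimuth = atan2(E, N) = atan2(-0.003725, -0.002170) = 239.8° ≈ 240°.

240°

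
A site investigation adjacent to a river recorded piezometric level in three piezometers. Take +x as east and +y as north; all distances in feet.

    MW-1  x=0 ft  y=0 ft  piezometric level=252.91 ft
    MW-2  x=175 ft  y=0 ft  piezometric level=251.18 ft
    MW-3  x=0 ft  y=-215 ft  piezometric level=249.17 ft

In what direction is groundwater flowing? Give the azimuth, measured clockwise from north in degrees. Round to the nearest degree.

∂h/∂x = (251.18 − 252.91) / (175 − 0) = -0.009886
∂h/∂y = (249.17 − 252.91) / (-215 − 0) = +0.01740
Flow direction (−∇h) has components (+0.009886 E, -0.01740 N).
Azimuth = atan2(E, N) = atan2(+0.009886, -0.01740) = 150.4° ≈ 150°.

150°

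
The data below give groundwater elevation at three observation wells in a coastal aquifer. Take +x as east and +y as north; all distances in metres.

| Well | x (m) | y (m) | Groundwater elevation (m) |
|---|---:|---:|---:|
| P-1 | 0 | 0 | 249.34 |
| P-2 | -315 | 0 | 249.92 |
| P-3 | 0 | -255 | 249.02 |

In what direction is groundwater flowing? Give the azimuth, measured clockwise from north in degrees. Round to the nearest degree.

124°

∂h/∂x = (249.92 − 249.34) / (-315 − 0) = -0.001841
∂h/∂y = (249.02 − 249.34) / (-255 − 0) = +0.001255
Flow direction (−∇h) has components (+0.001841 E, -0.001255 N).
Azimuth = atan2(E, N) = atan2(+0.001841, -0.001255) = 124.3° ≈ 124°.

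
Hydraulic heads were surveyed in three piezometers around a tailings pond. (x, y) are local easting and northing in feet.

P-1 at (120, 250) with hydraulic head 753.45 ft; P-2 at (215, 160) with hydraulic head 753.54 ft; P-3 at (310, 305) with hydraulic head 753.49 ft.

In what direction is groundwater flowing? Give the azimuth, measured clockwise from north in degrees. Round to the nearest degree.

327°

Three-point gradient (reference P-1): Δ to P-2 = (95, -90, +0.09), Δ to P-3 = (190, 55, +0.04).
∂h/∂x = +0.0003830, ∂h/∂y = -0.0005957 (det = 22325).
Flow direction (−∇h) has components (-0.0003830 E, +0.0005957 N).
Azimuth = atan2(E, N) = atan2(-0.0003830, +0.0005957) = 327.3° ≈ 327°.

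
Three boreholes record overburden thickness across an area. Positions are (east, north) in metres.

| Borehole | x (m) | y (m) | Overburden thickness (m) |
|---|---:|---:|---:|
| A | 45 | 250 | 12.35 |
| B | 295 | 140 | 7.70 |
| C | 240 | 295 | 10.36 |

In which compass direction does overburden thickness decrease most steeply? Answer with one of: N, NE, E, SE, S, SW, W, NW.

With d = a·x + b·y + c and A as origin, the differences give:
  250·a + (-110)·b = -4.65
  195·a + 45·b = -1.99
Eliminate b (×45 and ×(-110), subtract): 32700·a = -428.150 → a = ∂d/∂x = -0.01309
Back-substitute: b = ∂d/∂y = +0.01252.
Steepest decrease is along −∇f = (+0.01309 E, -0.01252 N) → southeast.

SE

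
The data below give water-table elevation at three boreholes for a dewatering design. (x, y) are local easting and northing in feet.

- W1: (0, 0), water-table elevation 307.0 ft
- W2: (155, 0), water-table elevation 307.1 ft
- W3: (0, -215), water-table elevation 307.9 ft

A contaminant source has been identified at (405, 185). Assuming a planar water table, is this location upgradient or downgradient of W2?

downgradient

∂h/∂x = (307.1 − 307.0) / (155 − 0) = +0.0006452
∂h/∂y = (307.9 − 307.0) / (-215 − 0) = -0.004186
Head at (405, 185) = 307.0 + (+0.0006452)·(405) + (-0.004186)·(185) = 306.49 ft.
That is lower than the 307.1 ft at W2, so the point is downgradient.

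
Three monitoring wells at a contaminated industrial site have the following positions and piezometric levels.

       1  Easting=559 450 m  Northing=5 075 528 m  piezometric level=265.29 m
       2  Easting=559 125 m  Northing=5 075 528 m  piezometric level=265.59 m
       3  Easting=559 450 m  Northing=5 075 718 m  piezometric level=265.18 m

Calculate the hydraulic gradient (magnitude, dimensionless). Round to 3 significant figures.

0.00109

∂h/∂x = (265.59 − 265.29) / (559125 − 559450) = -0.0009231
∂h/∂y = (265.18 − 265.29) / (5075718 − 5075528) = -0.0005789
|∇h| = √(-0.0009231² + -0.0005789²) = 0.00109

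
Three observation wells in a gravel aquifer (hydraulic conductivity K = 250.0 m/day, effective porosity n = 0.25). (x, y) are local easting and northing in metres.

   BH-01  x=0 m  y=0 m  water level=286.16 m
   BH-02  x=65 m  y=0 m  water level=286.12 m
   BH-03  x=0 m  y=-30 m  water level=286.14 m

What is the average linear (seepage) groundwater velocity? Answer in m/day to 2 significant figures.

0.91 m/day

∂h/∂x = (286.12 − 286.16) / (65 − 0) = -0.0006154
∂h/∂y = (286.14 − 286.16) / (-30 − 0) = +0.0006667
|∇h| = √(-0.0006154² + 0.0006667²) = 0.0009073
Seepage velocity v = K·i/n = 250.0 × 0.0009073 / 0.25 = 0.9073 m/day.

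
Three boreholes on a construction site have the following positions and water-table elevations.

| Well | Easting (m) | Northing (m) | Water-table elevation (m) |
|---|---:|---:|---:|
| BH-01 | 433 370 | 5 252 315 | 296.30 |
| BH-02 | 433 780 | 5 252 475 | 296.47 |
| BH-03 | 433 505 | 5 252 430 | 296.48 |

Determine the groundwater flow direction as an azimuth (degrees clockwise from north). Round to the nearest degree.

Differences from BH-01: to BH-02 (Δx, Δy, Δh) = (410, 160, +0.17); to BH-03 = (135, 115, +0.18).
Determinant of the coordinate differences = 410·115 − 135·160 = 25550.
∂h/∂x = [(+0.17)·115 − (+0.18)·160] / 25550 = -0.0003620
∂h/∂y = [410·(+0.18) − 135·(+0.17)] / 25550 = +0.001990
Flow direction (−∇h) has components (+0.0003620 E, -0.001990 N).
Azimuth = atan2(E, N) = atan2(+0.0003620, -0.001990) = 169.7° ≈ 170°.

170°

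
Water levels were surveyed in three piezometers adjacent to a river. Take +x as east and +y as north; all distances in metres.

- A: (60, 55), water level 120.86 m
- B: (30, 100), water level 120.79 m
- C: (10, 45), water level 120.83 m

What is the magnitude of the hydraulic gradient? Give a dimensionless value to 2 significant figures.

0.0013

Taking A as reference: B−A = (-30, 45, -0.07); C−A = (-50, -10, -0.03).
Solve a·Δx + b·Δy = Δh: det = (-30)·(-10) − (-50)·45 = 2550.
∂h/∂x = [(-0.07)·(-10) − (-0.03)·45] / 2550 = +0.0008039
∂h/∂y = [(-30)·(-0.03) − (-50)·(-0.07)] / 2550 = -0.001020
|∇h| = √(0.0008039² + -0.001020²) = 0.001299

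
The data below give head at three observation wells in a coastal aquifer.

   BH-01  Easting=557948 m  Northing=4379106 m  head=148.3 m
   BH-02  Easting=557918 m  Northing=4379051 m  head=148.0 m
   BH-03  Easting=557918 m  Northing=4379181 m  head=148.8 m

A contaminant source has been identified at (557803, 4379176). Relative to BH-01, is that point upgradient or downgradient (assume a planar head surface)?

With h = a·x + b·y + c and BH-01 as origin, the differences give:
  (-30)·a + (-55)·b = -0.3
  (-30)·a + 75·b = +0.5
Eliminate b (×75 and ×(-55), subtract): -3900·a = 5.00 → a = ∂h/∂x = -0.001282
Back-substitute: b = ∂h/∂y = +0.006154.
Head at (557803, 4379176) = 148.3 + (-0.001282)·(-145) + (+0.006154)·(70) = 148.92 m.
That is higher than the 148.3 m at BH-01, so the point is upgradient.

upgradient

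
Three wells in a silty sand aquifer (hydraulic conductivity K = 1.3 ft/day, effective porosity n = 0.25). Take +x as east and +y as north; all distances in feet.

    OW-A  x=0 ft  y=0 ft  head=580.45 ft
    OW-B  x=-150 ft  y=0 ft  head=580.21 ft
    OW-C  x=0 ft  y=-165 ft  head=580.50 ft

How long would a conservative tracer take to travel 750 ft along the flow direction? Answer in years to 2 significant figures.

240 years

∂h/∂x = (580.21 − 580.45) / (-150 − 0) = +0.001600
∂h/∂y = (580.50 − 580.45) / (-165 − 0) = -0.0003030
|∇h| = √(0.001600² + -0.0003030²) = 0.001628
Seepage velocity v = K·i/n = 1.3 × 0.001628 / 0.25 = 0.008466 ft/day.
t = 750 / 0.008466 = 8.859e+04 days = 243 years.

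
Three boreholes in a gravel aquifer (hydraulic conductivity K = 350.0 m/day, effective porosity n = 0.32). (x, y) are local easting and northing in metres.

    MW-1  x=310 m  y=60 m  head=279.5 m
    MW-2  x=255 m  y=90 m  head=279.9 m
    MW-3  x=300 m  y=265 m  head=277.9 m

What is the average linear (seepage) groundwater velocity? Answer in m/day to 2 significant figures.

Differences from MW-1: to MW-2 (Δx, Δy, Δh) = (-55, 30, +0.4); to MW-3 = (-10, 205, -1.6).
Solve a·Δx + b·Δy = Δh: det = (-55)·205 − (-10)·30 = -10975.
∂h/∂x = [(+0.4)·205 − (-1.6)·30] / -10975 = -0.01185
∂h/∂y = [(-55)·(-1.6) − (-10)·(+0.4)] / -10975 = -0.008383
|∇h| = √(-0.01185² + -0.008383²) = 0.01452
Seepage velocity v = K·i/n = 350.0 × 0.01452 / 0.32 = 15.88 m/day.

16 m/day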